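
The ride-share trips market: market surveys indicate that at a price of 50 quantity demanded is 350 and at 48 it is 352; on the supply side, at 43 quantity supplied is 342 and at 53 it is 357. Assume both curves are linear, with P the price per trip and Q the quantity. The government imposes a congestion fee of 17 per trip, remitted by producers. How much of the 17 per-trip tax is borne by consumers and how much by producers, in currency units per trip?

Demand slope: (352 − 350)/(48 − 50) = -1, so Qd = 400 − P.
Supply slope: (357 − 342)/(53 − 43) = 1.5, so Qs = 1.5P + 277.5.
Before the tax: set 400 − P = 1.5P + 277.5 → P* = 49, Q* = 351.
With the tax collected from producers, supply shifts: Qs = 1.5(P − 17) + 277.5.
New equilibrium: consumers pay 59.2, producers receive 42.2, Q = 340.8. (Wedge: Pb − Ps = 17.)
Burden on consumers: 10.2; on producers: 6.8. (They sum to 17.)

Consumers bear 10.2 per trip; producers bear 6.8 per trip.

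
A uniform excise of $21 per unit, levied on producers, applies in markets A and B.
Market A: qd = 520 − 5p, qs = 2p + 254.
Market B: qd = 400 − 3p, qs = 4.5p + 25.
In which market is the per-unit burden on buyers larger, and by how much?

Market A: pre-tax p* = $38, q* = 330; post-tax q = 300; per-unit burden on buyers = $6.
Market B: pre-tax p* = $50, q* = 250; post-tax q = 212.2; per-unit burden on buyers = $12.6.
Difference: $6 vs $12.6 → market B is larger by $6.6.

Market B, by $6.6.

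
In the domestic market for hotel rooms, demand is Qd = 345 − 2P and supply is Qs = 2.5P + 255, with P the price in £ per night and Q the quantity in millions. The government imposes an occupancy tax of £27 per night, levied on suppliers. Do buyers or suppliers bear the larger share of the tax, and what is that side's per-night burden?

Without the tax, 345 − 2P = 2.5P + 255 gives 4.5P = 90, so P* = £20 and Q* = 305.
With the tax collected from suppliers, supply shifts: Qs = 2.5(P − 27) + 255.
New equilibrium: buyers pay £35, suppliers receive £8, Q = 275. (Wedge: Pb − Ps = 27.)
Per-night burden: buyers £15, suppliers £12.
Buyers take the larger share because demand is less price-elastic here (demand slope 2 vs supply slope 2.5).
The less price-elastic side of the market bears the larger share of a per-unit tax.

Buyers bear the larger share: £15 per night.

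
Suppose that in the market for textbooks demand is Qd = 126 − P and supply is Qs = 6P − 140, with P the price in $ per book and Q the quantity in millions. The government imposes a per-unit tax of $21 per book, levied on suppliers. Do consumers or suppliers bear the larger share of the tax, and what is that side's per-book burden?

Without the tax, 126 − P = 6P − 140 gives 7P = 266, so P* = $38 and Q* = 88.
With the tax collected from suppliers, supply shifts: Qs = 6(P − 21) − 140.
Solving gives Q = 70 with consumers paying $56 and suppliers receiving $35 (the $21 wedge).
Per-book burden: consumers $18, suppliers $3.
Consumers take the larger share because demand is less price-elastic here (demand slope 1 vs supply slope 6).
The less price-elastic side of the market bears the larger share of a per-unit tax.

Consumers bear the larger share: $18 per book.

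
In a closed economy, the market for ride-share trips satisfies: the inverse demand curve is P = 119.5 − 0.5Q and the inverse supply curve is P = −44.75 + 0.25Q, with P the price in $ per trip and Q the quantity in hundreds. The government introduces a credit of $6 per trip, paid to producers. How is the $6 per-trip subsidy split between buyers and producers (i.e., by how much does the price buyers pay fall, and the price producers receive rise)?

Inverting to Q(P) form: Qd = 239 − 2P; Qs = 4P + 179.
Without the subsidy, 239 − 2P = 4P + 179 gives 6P = 60, so P* = $10 and Q* = 219.
With a per-unit subsidy paid to producers, each receives P + 6 per unit sold, so supply becomes Qs = 4(P + 6) + 179.
New equilibrium: buyers pay $6, producers receive $12, Q = 227. (Wedge: Pb − Ps = −6.)
Gain to buyers: $4; to producers: $2. (They sum to $6.)

Buyers gain $4 per trip; producers gain $2 per trip.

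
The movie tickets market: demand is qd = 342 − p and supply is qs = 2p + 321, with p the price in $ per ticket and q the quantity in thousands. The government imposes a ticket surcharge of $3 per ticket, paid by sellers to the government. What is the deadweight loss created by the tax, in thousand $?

Deadweight loss = $3 thousand.

Before the tax: set 342 − p = 2p + 321 → p* = $7, q* = 335.
With the tax collected from sellers, supply shifts: qs = 2(p − 3) + 321.
New equilibrium: consumers pay $9, sellers receive $6, q = 333. (Wedge: pb − ps = 3.)
Quantity falls by |ΔQ| = |335 − 333| = 2.
DWL = ½ · t · |ΔQ| = ½ · 3 · 2 = $3.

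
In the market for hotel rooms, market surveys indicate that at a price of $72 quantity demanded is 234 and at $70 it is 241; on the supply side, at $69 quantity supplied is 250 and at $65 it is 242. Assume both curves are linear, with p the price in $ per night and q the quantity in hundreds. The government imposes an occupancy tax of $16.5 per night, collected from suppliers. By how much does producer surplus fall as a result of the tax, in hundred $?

Producer surplus falls by $2493.75 hundred.

Demand slope: (241 − 234)/(70 − 72) = -3.5, so qd = 486 − 3.5p.
Supply slope: (242 − 250)/(65 − 69) = 2, so qs = 2p + 112.
Before the tax: set 486 − 3.5p = 2p + 112 → p* = $68, q* = 248.
With the tax collected from suppliers, supply shifts: qs = 2(p − 16.5) + 112.
Solving gives q = 227 with consumers paying $74 and suppliers receiving $57.5 (the $16.5 wedge).
ΔPS is the trapezoid between Q = 227 and Q = 248 of height $10.5: ½ · (248 + 227) · 10.5 = $2493.75.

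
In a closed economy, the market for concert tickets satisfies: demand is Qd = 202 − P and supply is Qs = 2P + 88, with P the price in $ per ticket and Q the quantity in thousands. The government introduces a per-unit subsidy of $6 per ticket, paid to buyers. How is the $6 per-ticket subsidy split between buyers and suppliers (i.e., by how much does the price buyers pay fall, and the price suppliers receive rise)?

Without the subsidy, 202 − P = 2P + 88 gives 3P = 114, so P* = $38 and Q* = 164.
With a per-unit subsidy paid to buyers, each effectively pays P − 6, so demand becomes Qd = 202 − (P − 6).
Solving gives Q = 168 with buyers paying $34 and suppliers receiving $40 (the $6 wedge).
Gain to buyers: $4; to suppliers: $2. (They sum to $6.)

Buyers gain $4 per ticket; suppliers gain $2 per ticket.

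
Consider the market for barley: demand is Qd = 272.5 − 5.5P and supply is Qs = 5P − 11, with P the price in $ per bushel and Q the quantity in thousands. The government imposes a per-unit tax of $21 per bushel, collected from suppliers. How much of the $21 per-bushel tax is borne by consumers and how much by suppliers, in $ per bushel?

Without the tax, 272.5 − 5.5P = 5P − 11 gives 10.5P = 283.5, so P* = $27 and Q* = 124.
With the tax collected from suppliers, supply shifts: Qs = 5(P − 21) − 11.
New equilibrium: consumers pay $37, suppliers receive $16, Q = 69. (Wedge: Pb − Ps = 21.)
Burden on consumers: $10; on suppliers: $11. (They sum to $21.)
The less price-elastic side of the market bears the larger share of a per-unit tax.

Consumers bear $10 per bushel; suppliers bear $11 per bushel.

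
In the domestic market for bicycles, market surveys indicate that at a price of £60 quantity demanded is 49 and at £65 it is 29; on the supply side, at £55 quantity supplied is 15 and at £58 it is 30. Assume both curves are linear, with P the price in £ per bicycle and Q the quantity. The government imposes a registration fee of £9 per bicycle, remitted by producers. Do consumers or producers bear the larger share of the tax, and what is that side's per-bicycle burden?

Demand slope: (29 − 49)/(65 − 60) = -4, so Qd = 289 − 4P.
Supply slope: (30 − 15)/(58 − 55) = 5, so Qs = 5P − 260.
Without the tax, 289 − 4P = 5P − 260 gives 9P = 549, so P* = £61 and Q* = 45.
With the tax collected from producers, supply shifts: Qs = 5(P − 9) − 260.
New equilibrium: consumers pay £66, producers receive £57, Q = 25. (Wedge: Pb − Ps = 9.)
Per-bicycle burden: consumers £5, producers £4.
Consumers take the larger share because demand is less price-elastic here (demand slope 4 vs supply slope 5).
The less price-elastic side of the market bears the larger share of a per-unit tax.

Consumers bear the larger share: £5 per bicycle.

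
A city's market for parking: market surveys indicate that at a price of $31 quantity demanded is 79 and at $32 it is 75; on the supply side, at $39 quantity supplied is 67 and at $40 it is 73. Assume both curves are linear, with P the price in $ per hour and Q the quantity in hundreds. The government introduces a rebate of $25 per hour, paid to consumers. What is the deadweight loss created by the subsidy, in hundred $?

Deadweight loss = $750 hundred.

Demand slope: (75 − 79)/(32 − 31) = -4, so Qd = 203 − 4P.
Supply slope: (73 − 67)/(40 − 39) = 6, so Qs = 6P − 167.
Before the subsidy: set 203 − 4P = 6P − 167 → P* = $37, Q* = 55.
With a per-unit subsidy paid to consumers, each effectively pays P − 25, so demand becomes Qd = 203 − 4(P − 25).
New equilibrium: consumers pay $22, sellers receive $47, Q = 115. (Wedge: Pb − Ps = −25.)
Quantity rises by |ΔQ| = |55 − 115| = 60.
DWL = ½ · t · |ΔQ| = ½ · 25 · 60 = $750.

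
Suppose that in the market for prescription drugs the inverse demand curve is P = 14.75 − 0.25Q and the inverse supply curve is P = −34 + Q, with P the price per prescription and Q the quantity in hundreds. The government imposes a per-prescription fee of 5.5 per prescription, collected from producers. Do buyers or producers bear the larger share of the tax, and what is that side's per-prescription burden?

Rewrite in direct form: Qd = 59 − 4P and Qs = P + 34.
Without the tax, 59 − 4P = P + 34 gives 5P = 25, so P* = 5 and Q* = 39.
With the tax collected from producers, supply shifts: Qs = (P − 5.5) + 34.
Solving gives Q = 34.6 with buyers paying 6.1 and producers receiving 0.6 (the 5.5 wedge).
Per-prescription burden: buyers 1.1, producers 4.4.
Producers take the larger share because supply is less price-elastic here (demand slope 4 vs supply slope 1).

Producers bear the larger share: 4.4 per prescription.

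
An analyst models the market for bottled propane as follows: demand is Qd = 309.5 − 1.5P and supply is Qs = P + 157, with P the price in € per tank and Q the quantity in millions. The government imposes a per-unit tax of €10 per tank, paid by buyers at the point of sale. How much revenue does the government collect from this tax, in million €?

Before the tax: set 309.5 − 1.5P = P + 157 → P* = €61, Q* = 218.
With the tax collected from buyers, demand (in seller-price terms) shifts: Qd = 309.5 − 1.5(P + 10).
Solving gives Q = 212 with buyers paying €65 and sellers receiving €55 (the €10 wedge).
Revenue = t · Q = 10 · 212 = €2120.

Tax revenue = €2120 million.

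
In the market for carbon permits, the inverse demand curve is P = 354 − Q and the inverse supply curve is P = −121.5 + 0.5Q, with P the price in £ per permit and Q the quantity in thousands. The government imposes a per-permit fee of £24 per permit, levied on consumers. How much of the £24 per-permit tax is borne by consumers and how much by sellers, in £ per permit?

Consumers bear £16 per permit; sellers bear £8 per permit.

Inverting to Q(P) form: Qd = 354 − P; Qs = 2P + 243.
Without the tax, 354 − P = 2P + 243 gives 3P = 111, so P* = £37 and Q* = 317.
With the tax collected from consumers, demand (in seller-price terms) shifts: Qd = 354 − (P + 24).
New equilibrium: consumers pay £53, sellers receive £29, Q = 301. (Wedge: Pb − Ps = 24.)
Burden on consumers: £16; on sellers: £8. (They sum to £24.)
The less price-elastic side of the market bears the larger share of a per-unit tax.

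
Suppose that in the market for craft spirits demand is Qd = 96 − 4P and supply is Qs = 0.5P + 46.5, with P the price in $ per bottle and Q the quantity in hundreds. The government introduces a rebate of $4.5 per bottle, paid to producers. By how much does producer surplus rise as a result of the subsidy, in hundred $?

Before the subsidy: set 96 − 4P = 0.5P + 46.5 → P* = $11, Q* = 52.
With a per-unit subsidy paid to producers, each receives P + 4.5 per unit sold, so supply becomes Qs = 0.5(P + 4.5) + 46.5.
New equilibrium: consumers pay $10.5, producers receive $15, Q = 54. (Wedge: Pb − Ps = −4.5.)
ΔPS is the trapezoid between Q = 54 and Q = 52 of height $4: ½ · (52 + 54) · 4 = $212.

Producer surplus rises by $212 hundred.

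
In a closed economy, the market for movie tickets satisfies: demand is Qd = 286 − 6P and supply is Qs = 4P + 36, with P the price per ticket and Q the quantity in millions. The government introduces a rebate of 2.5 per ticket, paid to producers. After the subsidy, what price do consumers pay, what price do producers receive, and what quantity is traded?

Without the subsidy, 286 − 6P = 4P + 36 gives 10P = 250, so P* = 25 and Q* = 136.
With a per-unit subsidy paid to producers, each receives P + 2.5 per unit sold, so supply becomes Qs = 4(P + 2.5) + 36.
New equilibrium: consumers pay 24, producers receive 26.5, Q = 142. (Wedge: Pb − Ps = −2.5.)

Consumers pay 24; producers receive 26.5; quantity = 142.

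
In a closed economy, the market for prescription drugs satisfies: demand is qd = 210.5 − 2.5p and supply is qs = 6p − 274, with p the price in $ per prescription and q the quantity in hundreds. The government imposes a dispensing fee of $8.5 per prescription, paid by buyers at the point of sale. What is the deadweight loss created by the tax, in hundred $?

Before the tax: set 210.5 − 2.5p = 6p − 274 → p* = $57, q* = 68.
With the tax collected from buyers, demand (in seller-price terms) shifts: qd = 210.5 − 2.5(p + 8.5).
New equilibrium: buyers pay $63, sellers receive $54.5, q = 53. (Wedge: pb − ps = 8.5.)
Quantity falls by |ΔQ| = |68 − 53| = 15.
DWL = ½ · t · |ΔQ| = ½ · 8.5 · 15 = $63.75.

Deadweight loss = $63.75 hundred.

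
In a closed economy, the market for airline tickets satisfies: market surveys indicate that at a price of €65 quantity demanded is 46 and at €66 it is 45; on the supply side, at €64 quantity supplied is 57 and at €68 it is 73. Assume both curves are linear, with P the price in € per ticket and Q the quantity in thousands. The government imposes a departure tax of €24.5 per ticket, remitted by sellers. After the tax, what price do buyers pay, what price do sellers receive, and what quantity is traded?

Demand slope: (45 − 46)/(66 − 65) = -1, so Qd = 111 − P.
Supply slope: (73 − 57)/(68 − 64) = 4, so Qs = 4P − 199.
Without the tax, 111 − P = 4P − 199 gives 5P = 310, so P* = €62 and Q* = 49.
With the tax collected from sellers, supply shifts: Qs = 4(P − 24.5) − 199.
Solving gives Q = 29.4 with buyers paying €81.6 and sellers receiving €57.1 (the €24.5 wedge).
The less price-elastic side of the market bears the larger share of a per-unit tax.

Buyers pay €81.6; sellers receive €57.1; quantity = 29.4.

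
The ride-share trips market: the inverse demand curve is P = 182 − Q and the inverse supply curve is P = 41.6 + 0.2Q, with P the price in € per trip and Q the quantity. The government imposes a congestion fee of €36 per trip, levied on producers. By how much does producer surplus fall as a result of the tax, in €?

Inverting to Q(P) form: Qd = 182 − P; Qs = 5P − 208.
Before the tax: set 182 − P = 5P − 208 → P* = €65, Q* = 117.
With the tax collected from producers, supply shifts: Qs = 5(P − 36) − 208.
New equilibrium: buyers pay €95, producers receive €59, Q = 87. (Wedge: Pb − Ps = 36.)
ΔPS is the trapezoid between Q = 87 and Q = 117 of height €6: ½ · (117 + 87) · 6 = €612.

Producer surplus falls by €612.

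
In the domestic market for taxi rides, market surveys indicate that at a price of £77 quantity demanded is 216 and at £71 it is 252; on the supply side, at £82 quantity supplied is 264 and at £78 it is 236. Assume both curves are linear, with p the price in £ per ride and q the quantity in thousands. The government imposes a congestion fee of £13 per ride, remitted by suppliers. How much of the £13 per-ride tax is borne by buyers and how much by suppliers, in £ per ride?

Buyers bear £7 per ride; suppliers bear £6 per ride.

Demand slope: (252 − 216)/(71 − 77) = -6, so qd = 678 − 6p.
Supply slope: (236 − 264)/(78 − 82) = 7, so qs = 7p − 310.
Without the tax, 678 − 6p = 7p − 310 gives 13p = 988, so p* = £76 and q* = 222.
With the tax collected from suppliers, supply shifts: qs = 7(p − 13) − 310.
Solving gives q = 180 with buyers paying £83 and suppliers receiving £70 (the £13 wedge).
Burden on buyers: £7; on suppliers: £6. (They sum to £13.)
The less price-elastic side of the market bears the larger share of a per-unit tax.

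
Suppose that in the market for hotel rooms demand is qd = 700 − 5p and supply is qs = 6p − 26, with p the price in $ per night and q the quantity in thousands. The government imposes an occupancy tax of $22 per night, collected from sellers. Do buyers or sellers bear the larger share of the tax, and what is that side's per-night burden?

Buyers bear the larger share: $12 per night.

Before the tax: set 700 − 5p = 6p − 26 → p* = $66, q* = 370.
With the tax collected from sellers, supply shifts: qs = 6(p − 22) − 26.
Solving gives q = 310 with buyers paying $78 and sellers receiving $56 (the $22 wedge).
Per-night burden: buyers $12, sellers $10.
Buyers take the larger share because demand is less price-elastic here (demand slope 5 vs supply slope 6).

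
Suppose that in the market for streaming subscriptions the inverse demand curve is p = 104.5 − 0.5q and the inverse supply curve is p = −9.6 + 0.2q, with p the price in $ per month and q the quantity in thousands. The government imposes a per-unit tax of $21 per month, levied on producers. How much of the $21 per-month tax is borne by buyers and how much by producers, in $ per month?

Inverting to q(p) form: qd = 209 − 2p; qs = 5p + 48.
Before the tax: set 209 − 2p = 5p + 48 → p* = $23, q* = 163.
With the tax collected from producers, supply shifts: qs = 5(p − 21) + 48.
Solving gives q = 133 with buyers paying $38 and producers receiving $17 (the $21 wedge).
Burden on buyers: $15; on producers: $6. (They sum to $21.)

Buyers bear $15 per month; producers bear $6 per month.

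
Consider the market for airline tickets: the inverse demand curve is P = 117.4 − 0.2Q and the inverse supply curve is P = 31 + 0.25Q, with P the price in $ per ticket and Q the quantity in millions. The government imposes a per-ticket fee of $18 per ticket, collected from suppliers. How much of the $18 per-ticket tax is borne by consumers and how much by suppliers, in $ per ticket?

Consumers bear $8 per ticket; suppliers bear $10 per ticket.

Rewrite in direct form: Qd = 587 − 5P and Qs = 4P − 124.
Before the tax: set 587 − 5P = 4P − 124 → P* = $79, Q* = 192.
With the tax collected from suppliers, supply shifts: Qs = 4(P − 18) − 124.
New equilibrium: consumers pay $87, suppliers receive $69, Q = 152. (Wedge: Pb − Ps = 18.)
Burden on consumers: $8; on suppliers: $10. (They sum to $18.)
The less price-elastic side of the market bears the larger share of a per-unit tax.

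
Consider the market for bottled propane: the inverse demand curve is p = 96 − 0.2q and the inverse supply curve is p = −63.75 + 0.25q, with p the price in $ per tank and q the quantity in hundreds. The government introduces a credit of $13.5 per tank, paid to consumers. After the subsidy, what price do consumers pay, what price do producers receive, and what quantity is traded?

Consumers pay $19; producers receive $32.5; quantity = 385.

Inverting to q(p) form: qd = 480 − 5p; qs = 4p + 255.
Before the subsidy: set 480 − 5p = 4p + 255 → p* = $25, q* = 355.
With a per-unit subsidy paid to consumers, each effectively pays p − 13.5, so demand becomes qd = 480 − 5(p − 13.5).
Solving gives q = 385 with consumers paying $19 and producers receiving $32.5 (the $13.5 wedge).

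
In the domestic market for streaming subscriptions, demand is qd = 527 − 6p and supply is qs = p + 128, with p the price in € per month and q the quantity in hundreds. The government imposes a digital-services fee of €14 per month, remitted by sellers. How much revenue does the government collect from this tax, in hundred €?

Tax revenue = €2422 hundred.

Before the tax: set 527 − 6p = p + 128 → p* = €57, q* = 185.
With the tax collected from sellers, supply shifts: qs = (p − 14) + 128.
New equilibrium: buyers pay €59, sellers receive €45, q = 173. (Wedge: pb − ps = 14.)
Revenue = t · Q = 14 · 173 = €2422.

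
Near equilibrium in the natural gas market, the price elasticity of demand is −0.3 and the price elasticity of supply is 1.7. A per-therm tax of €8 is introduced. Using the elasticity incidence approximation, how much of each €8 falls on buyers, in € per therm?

Buyers bear ≈ €6.8 per therm.

Incidence ratio: buyers' share ≈ εs / (εs + |εd|) = 1.7 / (1.7 + 0.3) = 0.85.
So buyers bear ≈ 0.85 × €8 = €6.8; producers bear €1.2.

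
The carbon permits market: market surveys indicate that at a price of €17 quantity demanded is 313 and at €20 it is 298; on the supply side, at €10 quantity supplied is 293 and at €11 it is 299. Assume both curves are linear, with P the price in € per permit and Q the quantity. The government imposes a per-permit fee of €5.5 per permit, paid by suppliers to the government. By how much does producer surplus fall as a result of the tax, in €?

Producer surplus falls by €788.75.

Demand slope: (298 − 313)/(20 − 17) = -5, so Qd = 398 − 5P.
Supply slope: (299 − 293)/(11 − 10) = 6, so Qs = 6P + 233.
Without the tax, 398 − 5P = 6P + 233 gives 11P = 165, so P* = €15 and Q* = 323.
With the tax collected from suppliers, supply shifts: Qs = 6(P − 5.5) + 233.
Solving gives Q = 308 with buyers paying €18 and suppliers receiving €12.5 (the €5.5 wedge).
ΔPS is the trapezoid between Q = 308 and Q = 323 of height €2.5: ½ · (323 + 308) · 2.5 = €788.75.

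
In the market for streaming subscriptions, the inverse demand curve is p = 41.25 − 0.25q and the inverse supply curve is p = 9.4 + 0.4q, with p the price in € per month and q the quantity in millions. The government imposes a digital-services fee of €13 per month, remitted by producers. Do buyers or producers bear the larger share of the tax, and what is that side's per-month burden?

Inverting to q(p) form: qd = 165 − 4p; qs = 2.5p − 23.5.
Before the tax: set 165 − 4p = 2.5p − 23.5 → p* = €29, q* = 49.
With the tax collected from producers, supply shifts: qs = 2.5(p − 13) − 23.5.
New equilibrium: buyers pay €34, producers receive €21, q = 29. (Wedge: pb − ps = 13.)
Per-month burden: buyers €5, producers €8.
Producers take the larger share because supply is less price-elastic here (demand slope 4 vs supply slope 2.5).

Producers bear the larger share: €8 per month.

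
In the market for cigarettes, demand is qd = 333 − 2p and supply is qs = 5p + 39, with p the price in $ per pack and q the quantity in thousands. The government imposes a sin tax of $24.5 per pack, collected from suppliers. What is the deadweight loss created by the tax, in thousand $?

Before the tax: set 333 − 2p = 5p + 39 → p* = $42, q* = 249.
With the tax collected from suppliers, supply shifts: qs = 5(p − 24.5) + 39.
New equilibrium: buyers pay $59.5, suppliers receive $35, q = 214. (Wedge: pb − ps = 24.5.)
Quantity falls by |ΔQ| = |249 − 214| = 35.
DWL = ½ · t · |ΔQ| = ½ · 24.5 · 35 = $428.75.

Deadweight loss = $428.75 thousand.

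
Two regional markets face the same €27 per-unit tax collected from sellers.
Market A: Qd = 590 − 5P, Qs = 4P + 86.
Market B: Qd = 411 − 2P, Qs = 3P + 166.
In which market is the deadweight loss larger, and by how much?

Market A, by €372.6.

Market A: pre-tax P* = €56, Q* = 310; post-tax Q = 250; deadweight loss = €810.
Market B: pre-tax P* = €49, Q* = 313; post-tax Q = 280.6; deadweight loss = €437.4.
Difference: €810 vs €437.4 → market A is larger by €372.6.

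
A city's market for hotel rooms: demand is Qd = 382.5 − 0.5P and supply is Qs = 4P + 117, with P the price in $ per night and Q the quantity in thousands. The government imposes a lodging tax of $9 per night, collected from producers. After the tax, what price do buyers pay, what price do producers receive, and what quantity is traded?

Buyers pay $67; producers receive $58; quantity = 349.

Without the tax, 382.5 − 0.5P = 4P + 117 gives 4.5P = 265.5, so P* = $59 and Q* = 353.
With the tax collected from producers, supply shifts: Qs = 4(P − 9) + 117.
New equilibrium: buyers pay $67, producers receive $58, Q = 349. (Wedge: Pb − Ps = 9.)
The less price-elastic side of the market bears the larger share of a per-unit tax.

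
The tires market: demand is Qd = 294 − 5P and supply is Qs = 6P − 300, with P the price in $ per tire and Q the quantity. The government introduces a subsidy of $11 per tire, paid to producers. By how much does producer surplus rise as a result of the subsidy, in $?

Producer surplus rises by $195.

Without the subsidy, 294 − 5P = 6P − 300 gives 11P = 594, so P* = $54 and Q* = 24.
With a per-unit subsidy paid to producers, each receives P + 11 per unit sold, so supply becomes Qs = 6(P + 11) − 300.
Solving gives Q = 54 with consumers paying $48 and producers receiving $59 (the $11 wedge).
ΔPS is the trapezoid between Q = 54 and Q = 24 of height $5: ½ · (24 + 54) · 5 = $195.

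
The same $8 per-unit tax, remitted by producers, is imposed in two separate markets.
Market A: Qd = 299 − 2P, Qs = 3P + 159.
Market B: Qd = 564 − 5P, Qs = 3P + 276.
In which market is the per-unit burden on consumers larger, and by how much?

Market A, by $1.8.

Market A: pre-tax P* = $28, Q* = 243; post-tax Q = 233.4; per-unit burden on consumers = $4.8.
Market B: pre-tax P* = $36, Q* = 384; post-tax Q = 369; per-unit burden on consumers = $3.
Difference: $4.8 vs $3 → market A is larger by $1.8.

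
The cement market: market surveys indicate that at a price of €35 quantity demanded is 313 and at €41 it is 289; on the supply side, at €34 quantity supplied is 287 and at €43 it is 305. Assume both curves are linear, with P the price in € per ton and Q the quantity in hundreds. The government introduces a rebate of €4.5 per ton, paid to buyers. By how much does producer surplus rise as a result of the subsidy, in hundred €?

Producer surplus rises by €900 hundred.

Demand slope: (289 − 313)/(41 − 35) = -4, so Qd = 453 − 4P.
Supply slope: (305 − 287)/(43 − 34) = 2, so Qs = 2P + 219.
Before the subsidy: set 453 − 4P = 2P + 219 → P* = €39, Q* = 297.
With a per-unit subsidy paid to buyers, each effectively pays P − 4.5, so demand becomes Qd = 453 − 4(P − 4.5).
Solving gives Q = 303 with buyers paying €37.5 and sellers receiving €42 (the €4.5 wedge).
ΔPS is the trapezoid between Q = 303 and Q = 297 of height €3: ½ · (297 + 303) · 3 = €900.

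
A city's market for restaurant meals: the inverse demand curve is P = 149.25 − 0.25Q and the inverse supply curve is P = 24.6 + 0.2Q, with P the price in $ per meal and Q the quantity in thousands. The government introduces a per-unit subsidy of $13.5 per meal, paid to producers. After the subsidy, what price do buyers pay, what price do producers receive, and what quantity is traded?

Inverting to Q(P) form: Qd = 597 − 4P; Qs = 5P − 123.
Without the subsidy, 597 − 4P = 5P − 123 gives 9P = 720, so P* = $80 and Q* = 277.
With a per-unit subsidy paid to producers, each receives P + 13.5 per unit sold, so supply becomes Qs = 5(P + 13.5) − 123.
New equilibrium: buyers pay $72.5, producers receive $86, Q = 307. (Wedge: Pb − Ps = −13.5.)

Buyers pay $72.5; producers receive $86; quantity = 307.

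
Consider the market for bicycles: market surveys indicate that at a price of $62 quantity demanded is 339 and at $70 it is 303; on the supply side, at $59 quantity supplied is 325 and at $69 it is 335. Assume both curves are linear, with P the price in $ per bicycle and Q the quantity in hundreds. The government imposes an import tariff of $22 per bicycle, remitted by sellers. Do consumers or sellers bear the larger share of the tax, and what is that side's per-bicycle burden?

Sellers bear the larger share: $18 per bicycle.

Demand slope: (303 − 339)/(70 − 62) = -4.5, so Qd = 618 − 4.5P.
Supply slope: (335 − 325)/(69 − 59) = 1, so Qs = P + 266.
Without the tax, 618 − 4.5P = P + 266 gives 5.5P = 352, so P* = $64 and Q* = 330.
With the tax collected from sellers, supply shifts: Qs = (P − 22) + 266.
Solving gives Q = 312 with consumers paying $68 and sellers receiving $46 (the $22 wedge).
Per-bicycle burden: consumers $4, sellers $18.
Sellers take the larger share because supply is less price-elastic here (demand slope 4.5 vs supply slope 1).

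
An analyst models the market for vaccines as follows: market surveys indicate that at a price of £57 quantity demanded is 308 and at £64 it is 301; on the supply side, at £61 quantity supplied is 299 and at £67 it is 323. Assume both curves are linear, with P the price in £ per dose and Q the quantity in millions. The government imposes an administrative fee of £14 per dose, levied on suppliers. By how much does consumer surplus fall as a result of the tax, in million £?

Demand slope: (301 − 308)/(64 − 57) = -1, so Qd = 365 − P.
Supply slope: (323 − 299)/(67 − 61) = 4, so Qs = 4P + 55.
Before the tax: set 365 − P = 4P + 55 → P* = £62, Q* = 303.
With the tax collected from suppliers, supply shifts: Qs = 4(P − 14) + 55.
Solving gives Q = 291.8 with buyers paying £73.2 and suppliers receiving £59.2 (the £14 wedge).
ΔCS is the trapezoid between Q = 291.8 and Q = 303 of height £11.2: ½ · (303 + 291.8) · 11.2 = £3330.88.

Consumer surplus falls by £3330.88 million.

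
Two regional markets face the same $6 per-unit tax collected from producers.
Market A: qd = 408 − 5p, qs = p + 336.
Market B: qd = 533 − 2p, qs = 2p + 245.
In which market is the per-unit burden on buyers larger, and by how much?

Market A: pre-tax p* = $12, q* = 348; post-tax q = 343; per-unit burden on buyers = $1.
Market B: pre-tax p* = $72, q* = 389; post-tax q = 383; per-unit burden on buyers = $3.
Difference: $1 vs $3 → market B is larger by $2.

Market B, by $2.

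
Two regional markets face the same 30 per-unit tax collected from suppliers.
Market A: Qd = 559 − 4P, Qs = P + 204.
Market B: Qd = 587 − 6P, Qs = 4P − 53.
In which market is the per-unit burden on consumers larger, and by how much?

Market B, by 6.

Market A: pre-tax P* = 71, Q* = 275; post-tax Q = 251; per-unit burden on consumers = 6.
Market B: pre-tax P* = 64, Q* = 203; post-tax Q = 131; per-unit burden on consumers = 12.
Difference: 6 vs 12 → market B is larger by 6.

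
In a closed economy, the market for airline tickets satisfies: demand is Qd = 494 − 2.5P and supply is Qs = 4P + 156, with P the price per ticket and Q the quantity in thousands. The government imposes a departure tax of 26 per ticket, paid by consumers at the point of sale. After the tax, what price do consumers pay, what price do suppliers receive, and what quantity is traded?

Consumers pay 68; suppliers receive 42; quantity = 324.

Before the tax: set 494 − 2.5P = 4P + 156 → P* = 52, Q* = 364.
With the tax collected from consumers, demand (in seller-price terms) shifts: Qd = 494 − 2.5(P + 26).
New equilibrium: consumers pay 68, suppliers receive 42, Q = 324. (Wedge: Pb − Ps = 26.)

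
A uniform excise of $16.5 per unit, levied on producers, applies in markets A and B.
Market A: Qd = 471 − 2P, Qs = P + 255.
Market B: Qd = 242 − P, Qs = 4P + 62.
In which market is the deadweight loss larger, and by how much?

Market B, by $18.15.

Market A: pre-tax P* = $72, Q* = 327; post-tax Q = 316; deadweight loss = $90.75.
Market B: pre-tax P* = $36, Q* = 206; post-tax Q = 192.8; deadweight loss = $108.9.
Difference: $90.75 vs $108.9 → market B is larger by $18.15.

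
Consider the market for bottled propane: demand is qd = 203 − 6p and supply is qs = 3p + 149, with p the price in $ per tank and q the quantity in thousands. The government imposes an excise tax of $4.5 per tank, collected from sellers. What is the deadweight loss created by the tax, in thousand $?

Deadweight loss = $20.25 thousand.

Before the tax: set 203 − 6p = 3p + 149 → p* = $6, q* = 167.
With the tax collected from sellers, supply shifts: qs = 3(p − 4.5) + 149.
New equilibrium: buyers pay $7.5, sellers receive $3, q = 158. (Wedge: pb − ps = 4.5.)
Quantity falls by |ΔQ| = |167 − 158| = 9.
DWL = ½ · t · |ΔQ| = ½ · 4.5 · 9 = $20.25.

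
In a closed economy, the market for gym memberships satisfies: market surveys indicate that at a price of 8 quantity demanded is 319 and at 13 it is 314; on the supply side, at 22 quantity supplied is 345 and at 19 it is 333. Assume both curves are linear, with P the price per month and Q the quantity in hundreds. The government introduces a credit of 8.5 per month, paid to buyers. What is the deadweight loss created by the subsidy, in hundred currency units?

Deadweight loss = 28.9 hundred.

Demand slope: (314 − 319)/(13 − 8) = -1, so Qd = 327 − P.
Supply slope: (333 − 345)/(19 − 22) = 4, so Qs = 4P + 257.
Before the subsidy: set 327 − P = 4P + 257 → P* = 14, Q* = 313.
With a per-unit subsidy paid to buyers, each effectively pays P − 8.5, so demand becomes Qd = 327 − (P − 8.5).
Solving gives Q = 319.8 with buyers paying 7.2 and sellers receiving 15.7 (the 8.5 wedge).
Quantity rises by |ΔQ| = |313 − 319.8| = 6.8.
DWL = ½ · t · |ΔQ| = ½ · 8.5 · 6.8 = 28.9.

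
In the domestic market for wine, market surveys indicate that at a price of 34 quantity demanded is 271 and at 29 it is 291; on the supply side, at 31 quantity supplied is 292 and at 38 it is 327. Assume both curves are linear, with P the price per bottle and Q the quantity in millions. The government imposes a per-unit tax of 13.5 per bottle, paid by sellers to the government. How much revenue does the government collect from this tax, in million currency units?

Tax revenue = 3469.5 million.

Demand slope: (291 − 271)/(29 − 34) = -4, so Qd = 407 − 4P.
Supply slope: (327 − 292)/(38 − 31) = 5, so Qs = 5P + 137.
Before the tax: set 407 − 4P = 5P + 137 → P* = 30, Q* = 287.
With the tax collected from sellers, supply shifts: Qs = 5(P − 13.5) + 137.
Solving gives Q = 257 with buyers paying 37.5 and sellers receiving 24 (the 13.5 wedge).
Revenue = t · Q = 13.5 · 257 = 3469.5.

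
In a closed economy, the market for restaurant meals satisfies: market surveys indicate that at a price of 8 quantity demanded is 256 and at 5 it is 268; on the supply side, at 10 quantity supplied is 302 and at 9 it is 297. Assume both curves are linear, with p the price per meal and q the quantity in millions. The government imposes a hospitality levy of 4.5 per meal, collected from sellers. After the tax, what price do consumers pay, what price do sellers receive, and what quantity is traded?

Demand slope: (268 − 256)/(5 − 8) = -4, so qd = 288 − 4p.
Supply slope: (297 − 302)/(9 − 10) = 5, so qs = 5p + 252.
Without the tax, 288 − 4p = 5p + 252 gives 9p = 36, so p* = 4 and q* = 272.
With the tax collected from sellers, supply shifts: qs = 5(p − 4.5) + 252.
New equilibrium: consumers pay 6.5, sellers receive 2, q = 262. (Wedge: pb − ps = 4.5.)

Consumers pay 6.5; sellers receive 2; quantity = 262.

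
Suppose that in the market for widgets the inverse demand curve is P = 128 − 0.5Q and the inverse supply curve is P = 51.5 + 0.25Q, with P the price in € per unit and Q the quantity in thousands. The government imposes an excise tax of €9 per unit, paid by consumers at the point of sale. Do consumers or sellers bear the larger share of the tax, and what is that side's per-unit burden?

Inverting to Q(P) form: Qd = 256 − 2P; Qs = 4P − 206.
Before the tax: set 256 − 2P = 4P − 206 → P* = €77, Q* = 102.
With the tax collected from consumers, demand (in seller-price terms) shifts: Qd = 256 − 2(P + 9).
Solving gives Q = 90 with consumers paying €83 and sellers receiving €74 (the €9 wedge).
Per-unit burden: consumers €6, sellers €3.
Consumers take the larger share because demand is less price-elastic here (demand slope 2 vs supply slope 4).
The less price-elastic side of the market bears the larger share of a per-unit tax.

Consumers bear the larger share: €6 per unit.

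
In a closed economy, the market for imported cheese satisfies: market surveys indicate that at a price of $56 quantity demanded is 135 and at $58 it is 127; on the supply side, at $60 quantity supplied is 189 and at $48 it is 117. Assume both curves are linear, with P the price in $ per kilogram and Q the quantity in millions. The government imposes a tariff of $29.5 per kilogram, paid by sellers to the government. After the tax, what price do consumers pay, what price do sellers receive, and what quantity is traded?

Consumers pay $70.7; sellers receive $41.2; quantity = 76.2.

Demand slope: (127 − 135)/(58 − 56) = -4, so Qd = 359 − 4P.
Supply slope: (117 − 189)/(48 − 60) = 6, so Qs = 6P − 171.
Before the tax: set 359 − 4P = 6P − 171 → P* = $53, Q* = 147.
With the tax collected from sellers, supply shifts: Qs = 6(P − 29.5) − 171.
Solving gives Q = 76.2 with consumers paying $70.7 and sellers receiving $41.2 (the $29.5 wedge).
The less price-elastic side of the market bears the larger share of a per-unit tax.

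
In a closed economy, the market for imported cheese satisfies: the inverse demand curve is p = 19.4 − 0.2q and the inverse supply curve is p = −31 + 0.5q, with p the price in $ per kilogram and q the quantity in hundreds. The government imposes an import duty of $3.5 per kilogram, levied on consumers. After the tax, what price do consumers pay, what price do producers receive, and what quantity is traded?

Inverting to q(p) form: qd = 97 − 5p; qs = 2p + 62.
Before the tax: set 97 − 5p = 2p + 62 → p* = $5, q* = 72.
With the tax collected from consumers, demand (in seller-price terms) shifts: qd = 97 − 5(p + 3.5).
Solving gives q = 67 with consumers paying $6 and producers receiving $2.5 (the $3.5 wedge).

Consumers pay $6; producers receive $2.5; quantity = 67.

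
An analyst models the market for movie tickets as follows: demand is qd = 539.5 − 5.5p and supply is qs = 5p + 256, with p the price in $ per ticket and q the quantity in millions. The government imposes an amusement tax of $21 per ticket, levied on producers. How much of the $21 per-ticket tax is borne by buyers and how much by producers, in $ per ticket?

Buyers bear $10 per ticket; producers bear $11 per ticket.

Before the tax: set 539.5 − 5.5p = 5p + 256 → p* = $27, q* = 391.
With the tax collected from producers, supply shifts: qs = 5(p − 21) + 256.
New equilibrium: buyers pay $37, producers receive $16, q = 336. (Wedge: pb − ps = 21.)
Burden on buyers: $10; on producers: $11. (They sum to $21.)
The less price-elastic side of the market bears the larger share of a per-unit tax.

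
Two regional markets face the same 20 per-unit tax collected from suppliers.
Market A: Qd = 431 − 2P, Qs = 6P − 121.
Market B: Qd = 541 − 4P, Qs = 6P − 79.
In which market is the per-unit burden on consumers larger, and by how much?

Market A: pre-tax P* = 69, Q* = 293; post-tax Q = 263; per-unit burden on consumers = 15.
Market B: pre-tax P* = 62, Q* = 293; post-tax Q = 245; per-unit burden on consumers = 12.
Difference: 15 vs 12 → market A is larger by 3.

Market A, by 3.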